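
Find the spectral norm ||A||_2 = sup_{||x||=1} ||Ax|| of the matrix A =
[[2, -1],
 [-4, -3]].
||A||_2 = sqrt((30 + sqrt(500))/2) ≈ 5.1167 (= sqrt(largest eigenvalue of A^T A))

||A||_2 = sigma_max(A) = sqrt(lambda_max(A^T A)). Form the symmetric matrix M = A^T A =
[[20, 10],
 [10, 10]].
Its characteristic polynomial (trace, determinant of M give the coefficients) is
  p(λ) = det(λ I - M) = λ^2 - 30λ + 100.
For λ^2 - 30λ + 100 the discriminant is 500. It is nonnegative but not a perfect square, so the roots are real and irrational: λ = (30 ± sqrt(500))/2 ≈ 26.1803, 3.8197.
So the eigenvalues of A^T A are ≈ 3.8197, 26.1803 (all ≥ 0, as they must be for A^T A). The largest is λ_max = (30 + sqrt(500))/2 ≈ 26.1803, hence ||A||_2 = sqrt(λ_max) = sqrt((30 + sqrt(500))/2) ≈ 5.1167.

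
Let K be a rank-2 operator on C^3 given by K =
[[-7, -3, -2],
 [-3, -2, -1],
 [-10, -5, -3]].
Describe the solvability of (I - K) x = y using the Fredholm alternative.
(I - K) is invertible (det(I - K) = 20 ≠ 0), so for every y in C^3 the equation (I - K) x = y has a unique solution.

K has rank 2 and factors as K = U V^T = u1 v1^T + u2 v2^T with u1 = (-2, -1, -3), v1 = (3, 2, 1), u2 = (-1, 0, -1), v2 = (1, -1, 0) (multiplying out reproduces the displayed K). The nonzero eigenvalues of U V^T coincide with those of the 2 x 2 matrix G = V^T U = [[v1·u1, v1·u2], [v2·u1, v2·u2]] = [[-11, -4], [-1, -1]], and by the Sylvester determinant identity det(I_3 - U V^T) = det(I_2 - V^T U) = det([[12, 4], [1, 2]]) = (12)(2) - (4)(1) = 20. (Direct check: I - K =
[[8, 3, 2],
 [3, 3, 1],
 [10, 5, 4]]
has determinant 20.) The finite-dimensional Fredholm alternative says: either (I - K) is invertible, or ker(I - K) ≠ {0} and then range(I - K) = ker((I - K)^*)^⊥, with dim ker(I - K) = dim ker((I - K)^*). Since det(I - K) ≠ 0, 1 is not an eigenvalue of K and ker(I - K) = {0}, so we are in the first case: for every y there is a unique x = (I - K)^(-1) y. (Explicitly, by the Woodbury identity, (I - U V^T)^(-1) = I + U (I_2 - G)^(-1) V^T.)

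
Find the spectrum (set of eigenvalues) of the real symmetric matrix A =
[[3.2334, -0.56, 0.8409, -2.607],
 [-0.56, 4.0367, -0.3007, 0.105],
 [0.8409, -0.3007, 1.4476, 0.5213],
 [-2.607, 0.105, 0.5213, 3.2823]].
sigma(A) ≈ {0, 2, 4, 6}

A is real symmetric, so its spectrum consists of real eigenvalues. Expanding the characteristic polynomial of the displayed matrix gives
  det(λ I - A) = p(λ) = λ^4 + (-12)λ^3 + (44)λ^2 + (-48.0019)λ + (0.0037).
Solving p(λ) = 0 yields eigenvalues ≈ 0, 2, 4, 6. (A is shown rounded to 4 decimals, so these recover the underlying integer eigenvalues to within that precision.)
Verification: the trace of A = 12 equals the sum of eigenvalues 12, and det(A) ≈ 0.0037 matches the eigenvalue product 0.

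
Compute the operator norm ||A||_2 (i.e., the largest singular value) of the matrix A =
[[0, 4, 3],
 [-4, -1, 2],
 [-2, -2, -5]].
||A||_2 ≈ 7.2387 (= sqrt(largest eigenvalue of A^T A))

||A||_2 = sigma_max(A) = sqrt(lambda_max(A^T A)). Form the symmetric matrix M = A^T A =
[[20, 8, 2],
 [8, 21, 20],
 [2, 20, 38]].
Its characteristic polynomial (trace, sum of principal 2x2 minors, determinant of M give the coefficients) is
  p(λ) = det(λ I - M) = λ^3 - 79λ^2 + 1510λ - 6084.
No integer candidate from the rational root theorem (±divisors of 6084) is a root, so the roots are irrational. The cubic discriminant is Δ = 523982964 > 0, so there are three distinct real roots. p(5) = -384 and p(6) = 348 have opposite signs, so a root lies in (5, 6); Newton's method refines it to λ ≈ 5.5032. p(21) = 48 and p(22) = -452 have opposite signs, so a root lies in (21, 22); Newton's method refines it to λ ≈ 21.0987. p(52) = -572 and p(53) = 912 have opposite signs, so a root lies in (52, 53); Newton's method refines it to λ ≈ 52.3981. Check (Vieta): the three roots sum to 79, matching tr M = 79.
So the eigenvalues of A^T A are ≈ 5.5032, 21.0987, 52.3981 (all ≥ 0, as they must be for A^T A). The largest is λ_max ≈ 52.3981, hence ||A||_2 = sqrt(λ_max) ≈ 7.2387.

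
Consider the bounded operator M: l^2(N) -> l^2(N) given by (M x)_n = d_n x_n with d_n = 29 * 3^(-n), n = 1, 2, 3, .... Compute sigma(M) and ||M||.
sigma(M) = {29 * 3^(-n) : n ≥ 1} ∪ {0}; ||M|| = 29/3

A bounded diagonal operator on l^2 with diagonal entries d_n has spectrum equal to the closure of {d_n : n ≥ 1}: every d_n is an eigenvalue (with eigenvector e_n), so {d_n} ⊂ sigma(M); the spectrum is closed, so its closure is too; and for lambda not in the closure, (M - lambda I) has bounded inverse (the diagonal entries 1/(d_n - lambda) are bounded). For our sequence d_n = 29 * 3^(-n), n = 1, 2, 3, ...:
  - {d_n} = {29 * 3^(-n) : n ≥ 1}; the only limit point is 0
  - closure = {29 * 3^(-n) : n ≥ 1} ∪ {0}
For the norm: a diagonal operator has ||M|| = sup_n |d_n|. Here d_n = 29 * 3^(-n) is positive and decreasing, so sup_n |d_n| = d_1 = 29/3. So ||M|| = 29/3.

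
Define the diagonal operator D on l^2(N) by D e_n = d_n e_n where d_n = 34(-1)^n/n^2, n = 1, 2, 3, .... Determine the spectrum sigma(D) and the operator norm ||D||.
sigma(D) = {34(-1)^n/n^2 : n ≥ 1} ∪ {0}; ||D|| = 34

A bounded diagonal operator on l^2 with diagonal entries d_n has spectrum equal to the closure of {d_n : n ≥ 1}: every d_n is an eigenvalue (with eigenvector e_n), so {d_n} ⊂ sigma(D); the spectrum is closed, so its closure is too; and for lambda not in the closure, (D - lambda I) has bounded inverse (the diagonal entries 1/(d_n - lambda) are bounded). For our sequence d_n = 34(-1)^n/n^2, n = 1, 2, 3, ...:
  - {d_n} = {34(-1)^n/n^2 : n ≥ 1}; the only limit point is 0
  - closure = {34(-1)^n/n^2 : n ≥ 1} ∪ {0}
For the norm: a diagonal operator has ||D|| = sup_n |d_n|. Here |d_n| = 34/n^2 is decreasing, so sup_n |d_n| = |d_1| = 34. So ||D|| = 34.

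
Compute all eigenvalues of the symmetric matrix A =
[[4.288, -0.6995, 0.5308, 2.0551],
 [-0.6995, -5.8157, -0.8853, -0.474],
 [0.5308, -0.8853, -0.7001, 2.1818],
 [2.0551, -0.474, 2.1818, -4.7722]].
sigma(A) ≈ {-6, 0, 5} (-6 with multiplicity 2)

A is real symmetric, so its spectrum consists of real eigenvalues. Expanding the characteristic polynomial of the displayed matrix gives
  det(λ I - A) = p(λ) = λ^4 + (7)λ^3 + (-24)λ^2 + (-180)λ + (-0.0019).
Solving p(λ) = 0 yields eigenvalues ≈ -6, -6, 0, 5. (A is shown rounded to 4 decimals, so these recover the underlying integer eigenvalues to within that precision.)
Verification: the trace of A = -7 equals the sum of eigenvalues -7, and det(A) ≈ -0.0019 matches the eigenvalue product 0.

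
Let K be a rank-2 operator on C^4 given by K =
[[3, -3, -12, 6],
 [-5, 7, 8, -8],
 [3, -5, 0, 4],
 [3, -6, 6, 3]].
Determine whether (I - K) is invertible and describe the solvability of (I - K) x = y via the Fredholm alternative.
(I - K) is invertible (det(I - K) = 10 ≠ 0), so for every y in C^4 the equation (I - K) x = y has a unique solution.

K has rank 2 and factors as K = U V^T = u1 v1^T + u2 v2^T with u1 = (-3, 3, -1, 0), v1 = (-2, 3, 2, -3), u2 = (3, -1, -1, -3), v2 = (-1, 2, -2, -1) (multiplying out reproduces the displayed K). The nonzero eigenvalues of U V^T coincide with those of the 2 x 2 matrix G = V^T U = [[v1·u1, v1·u2], [v2·u1, v2·u2]] = [[13, -2], [11, 0]], and by the Sylvester determinant identity det(I_4 - U V^T) = det(I_2 - V^T U) = det([[-12, 2], [-11, 1]]) = (-12)(1) - (2)(-11) = 10. (Direct check: I - K =
[[-2, 3, 12, -6],
 [5, -6, -8, 8],
 [-3, 5, 1, -4],
 [-3, 6, -6, -2]]
has determinant 10.) The finite-dimensional Fredholm alternative says: either (I - K) is invertible, or ker(I - K) ≠ {0} and then range(I - K) = ker((I - K)^*)^⊥, with dim ker(I - K) = dim ker((I - K)^*). Since det(I - K) ≠ 0, 1 is not an eigenvalue of K and ker(I - K) = {0}, so we are in the first case: for every y there is a unique x = (I - K)^(-1) y. (Explicitly, by the Woodbury identity, (I - U V^T)^(-1) = I + U (I_2 - G)^(-1) V^T.)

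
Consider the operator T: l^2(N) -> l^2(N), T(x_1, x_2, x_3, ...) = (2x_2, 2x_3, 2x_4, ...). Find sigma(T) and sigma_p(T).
sigma(T) = closed disk {z in C : |z| ≤ 2}; sigma_p(T) = open disk {z in C : |z| < 2}

Note T = 2·V where V is the unit left shift (V x)_k = x_{k+1}; so sigma(T) = 2·sigma(V) and ||T|| = 2||V||. ||T x||^2 = 4sum_{k≥2} |x_k|^2 ≤ 4||x||^2, with equality on {x : x_1 = 0}, so ||T|| = 2. For any lambda with |lambda| < 2, set r = lambda/2 (|r| < 1); the vector x = (1, r, r^2, ...) is in l^2 and satisfies T x = 2(r, r^2, ...) = lambda x, so lambda is an eigenvalue. On the boundary |lambda| = 2 the geometric series diverges, so no l^2 eigenvector exists, but these lambda lie in the approximate point spectrum. Hence sigma(T) is the closed disk of radius 2 and sigma_p(T) is the open disk.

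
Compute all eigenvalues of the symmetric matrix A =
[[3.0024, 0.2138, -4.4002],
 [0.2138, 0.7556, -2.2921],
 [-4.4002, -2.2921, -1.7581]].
sigma(A) ≈ {-5, 1, 6}

A is real symmetric, so its spectrum consists of real eigenvalues. Expanding the characteristic polynomial of the displayed matrix gives
  det(λ I - A) = p(λ) = λ^3 + (-2)λ^2 + (-29)λ + (29.999).
Solving p(λ) = 0 yields eigenvalues ≈ -5, 1, 6. (A is shown rounded to 4 decimals, so these recover the underlying integer eigenvalues to within that precision.)
Verification: the trace of A = 2 equals the sum of eigenvalues 2, and det(A) ≈ -29.9990 matches the eigenvalue product -30.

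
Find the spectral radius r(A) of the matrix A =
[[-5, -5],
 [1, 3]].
r(A) = (2 + sqrt(44))/2 ≈ 4.3166

The eigenvalues of A are the roots of its characteristic polynomial. With M = A (coefficients from the trace and determinant):
  p(λ) = det(λ I - M) = λ^2 + 2λ - 10.
For λ^2 + 2λ - 10 the discriminant is 44. It is nonnegative but not a perfect square, so the roots are real and irrational: λ = (-2 ± sqrt(44))/2 ≈ 2.3166, -4.3166.
Thus the eigenvalues (to 4 decimals) are 2.3166 (modulus 2.3166); -4.3166 (modulus 4.3166). The spectral radius is the largest modulus: r(A) = (2 + sqrt(44))/2 ≈ 4.3166. (Cross-check: r(A) ≤ ||A||_2 ≈ 7.6344; equality holds whenever A is normal, though it can also hold for some non-normal A.)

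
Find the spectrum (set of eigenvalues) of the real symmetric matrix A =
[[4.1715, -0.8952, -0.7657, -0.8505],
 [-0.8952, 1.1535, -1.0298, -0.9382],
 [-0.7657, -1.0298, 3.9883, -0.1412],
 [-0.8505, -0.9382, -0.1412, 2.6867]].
sigma(A) ≈ {0, 3, 4, 5}

A is real symmetric, so its spectrum consists of real eigenvalues. Expanding the characteristic polynomial of the displayed matrix gives
  det(λ I - A) = p(λ) = λ^4 + (-12)λ^3 + (47)λ^2 + (-60)λ + (0).
Solving p(λ) = 0 yields eigenvalues ≈ 0, 3, 4, 5. (A is shown rounded to 4 decimals, so these recover the underlying integer eigenvalues to within that precision.)
Verification: the trace of A = 12 equals the sum of eigenvalues 12, and det(A) ≈ -0.0006 matches the eigenvalue product 0.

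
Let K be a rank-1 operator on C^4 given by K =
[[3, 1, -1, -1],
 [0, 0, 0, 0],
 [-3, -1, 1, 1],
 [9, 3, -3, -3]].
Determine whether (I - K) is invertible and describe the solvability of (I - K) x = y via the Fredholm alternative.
(I - K) is singular (det(I - K) = 0, i.e. 1 ∈ sigma(K)). (I - K) x = y is solvable iff y ⊥ ker((I - K)^*) = span{(3, 1, -1, -1)}, i.e. iff 3y_1 + y_2 - y_3 - y_4 = 0. When solvable, the solutions are x = y + c·(1, 0, -1, 3), c arbitrary (ker(I - K) = span{(1, 0, -1, 3)}, dimension 1).

K has rank 1, so it is an outer product K = u v^T: every row of K is a multiple of one row vector. Reading off the entries, u = (1, 0, -1, 3) and v = (3, 1, -1, -1) (row i of K equals u_i·v^T). A rank-one matrix u v^T satisfies K u = u (v·u) and kills the (3)-dimensional subspace v^⊥, so its characteristic polynomial is lambda^3 (lambda - v·u) with v·u = tr K = 1. Hence the eigenvalues of I - K are 1 (multiplicity 3) and 1 - (1) = 0, so det(I - K) = 0. (Direct check: I - K =
[[-2, -1, 1, 1],
 [0, 1, 0, 0],
 [3, 1, 0, -1],
 [-9, -3, 3, 4]]
has determinant 0.) So 1 is an eigenvalue of K and (I - K) is not invertible. The finite-dimensional Fredholm alternative says: either (I - K) is invertible, or ker(I - K) ≠ {0} and then range(I - K) = ker((I - K)^*)^⊥, with dim ker(I - K) = dim ker((I - K)^*). We are in the second case, so we need both kernels. Kernel of I - K: (I - K) u = u - u (v·u) = u - u = 0, so ker(I - K) = span{u} = span{(1, 0, -1, 3)} (it is exactly 1-dimensional because rank(I - K) = 3). Kernel of the adjoint: K is real, so (I - K)^* = I - K^T = I - v u^T, and (I - v u^T) v = v - v (u·v) = 0; hence ker((I - K)^*) = span{v} = span{(3, 1, -1, -1)}. Therefore (I - K) x = y is solvable iff <y, v> = 0, i.e. iff 3y_1 + y_2 - y_3 - y_4 = 0. When this holds, K y = u (v·y) = 0, so (I - K) y = y and x = y is a particular solution; the full solution set is the line x = y + c·u = y + c·(1, 0, -1, 3), c ∈ C.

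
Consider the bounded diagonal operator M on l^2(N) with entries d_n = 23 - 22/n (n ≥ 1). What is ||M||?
||M|| = 23

For a diagonal operator on l^2 with entries d_n, ||M|| = sup_n |d_n|. Here d_1 = 1, d_2 = 12, ..., and d_n = 23 - 22/n increases monotonically toward 23. All terms lie in [1, 23), so |d_n| = d_n and the supremum is the limit 23, which is not attained by any individual d_n. Hence ||M|| = 23.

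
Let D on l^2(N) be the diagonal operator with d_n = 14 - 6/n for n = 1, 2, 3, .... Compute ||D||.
||D|| = 14

For a diagonal operator on l^2 with entries d_n, ||D|| = sup_n |d_n|. Here d_1 = 8, d_2 = 11, ..., and d_n = 14 - 6/n increases monotonically toward 14. All terms lie in [8, 14), so |d_n| = d_n and the supremum is the limit 14, which is not attained by any individual d_n. Hence ||D|| = 14.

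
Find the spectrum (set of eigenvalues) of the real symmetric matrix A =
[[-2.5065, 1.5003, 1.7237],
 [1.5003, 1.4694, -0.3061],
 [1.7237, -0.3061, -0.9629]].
sigma(A) ≈ {-4, 0, 2}

A is real symmetric, so its spectrum consists of real eigenvalues. Expanding the characteristic polynomial of the displayed matrix gives
  det(λ I - A) = p(λ) = λ^3 + (2)λ^2 + (-8)λ + (0).
Solving p(λ) = 0 yields eigenvalues ≈ -4, 0, 2. (A is shown rounded to 4 decimals, so these recover the underlying integer eigenvalues to within that precision.)
Verification: the trace of A = -2 equals the sum of eigenvalues -2, and det(A) ≈ -0.0003 matches the eigenvalue product 0.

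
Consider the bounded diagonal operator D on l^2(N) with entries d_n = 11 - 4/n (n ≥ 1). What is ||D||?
||D|| = 11

For a diagonal operator on l^2 with entries d_n, ||D|| = sup_n |d_n|. Here d_1 = 7, d_2 = 9, ..., and d_n = 11 - 4/n increases monotonically toward 11. All terms lie in [7, 11), so |d_n| = d_n and the supremum is the limit 11, which is not attained by any individual d_n. Hence ||D|| = 11.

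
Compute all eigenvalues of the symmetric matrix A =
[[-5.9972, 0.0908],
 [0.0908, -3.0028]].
sigma(A) ≈ {-6, -3}

A is real symmetric, so its spectrum consists of real eigenvalues. Expanding the characteristic polynomial of the displayed matrix gives
  det(λ I - A) = p(λ) = λ^2 + (9)λ + (18).
Solving p(λ) = 0 yields eigenvalues ≈ -6, -3. (A is shown rounded to 4 decimals, so these recover the underlying integer eigenvalues to within that precision.)
Verification: the trace of A = -9 equals the sum of eigenvalues -9, and det(A) ≈ 18.0001 matches the eigenvalue product 18.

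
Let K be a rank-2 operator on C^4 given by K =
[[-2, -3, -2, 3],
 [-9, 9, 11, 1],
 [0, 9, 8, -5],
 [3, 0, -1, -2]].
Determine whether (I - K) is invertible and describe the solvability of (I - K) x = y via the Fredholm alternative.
(I - K) is invertible (det(I - K) = -144 ≠ 0), so for every y in C^4 the equation (I - K) x = y has a unique solution.

K has rank 2 and factors as K = U V^T = u1 v1^T + u2 v2^T with u1 = (-1, 3, 3, 0), v1 = (-1, 3, 3, -1), u2 = (1, 2, -1, -1), v2 = (-3, 0, 1, 2) (multiplying out reproduces the displayed K). The nonzero eigenvalues of U V^T coincide with those of the 2 x 2 matrix G = V^T U = [[v1·u1, v1·u2], [v2·u1, v2·u2]] = [[19, 3], [6, -6]], and by the Sylvester determinant identity det(I_4 - U V^T) = det(I_2 - V^T U) = det([[-18, -3], [-6, 7]]) = (-18)(7) - (-3)(-6) = -144. (Direct check: I - K =
[[3, 3, 2, -3],
 [9, -8, -11, -1],
 [0, -9, -7, 5],
 [-3, 0, 1, 3]]
has determinant -144.) The finite-dimensional Fredholm alternative says: either (I - K) is invertible, or ker(I - K) ≠ {0} and then range(I - K) = ker((I - K)^*)^⊥, with dim ker(I - K) = dim ker((I - K)^*). Since det(I - K) ≠ 0, 1 is not an eigenvalue of K and ker(I - K) = {0}, so we are in the first case: for every y there is a unique x = (I - K)^(-1) y. (Explicitly, by the Woodbury identity, (I - U V^T)^(-1) = I + U (I_2 - G)^(-1) V^T.)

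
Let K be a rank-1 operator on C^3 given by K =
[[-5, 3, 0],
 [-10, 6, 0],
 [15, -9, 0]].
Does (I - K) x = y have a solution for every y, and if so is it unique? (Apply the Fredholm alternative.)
(I - K) is singular (det(I - K) = 0, i.e. 1 ∈ sigma(K)). (I - K) x = y is solvable iff y ⊥ ker((I - K)^*) = span{(-5, 3, 0)}, i.e. iff -5y_1 + 3y_2 = 0. When solvable, the solutions are x = y + c·(1, 2, -3), c arbitrary (ker(I - K) = span{(1, 2, -3)}, dimension 1).

K has rank 1, so it is an outer product K = u v^T: every row of K is a multiple of one row vector. Reading off the entries, u = (1, 2, -3) and v = (-5, 3, 0) (row i of K equals u_i·v^T). A rank-one matrix u v^T satisfies K u = u (v·u) and kills the (2)-dimensional subspace v^⊥, so its characteristic polynomial is lambda^2 (lambda - v·u) with v·u = tr K = 1. Hence the eigenvalues of I - K are 1 (multiplicity 2) and 1 - (1) = 0, so det(I - K) = 0. (Direct check: I - K =
[[6, -3, 0],
 [10, -5, 0],
 [-15, 9, 1]]
has determinant 0.) So 1 is an eigenvalue of K and (I - K) is not invertible. The finite-dimensional Fredholm alternative says: either (I - K) is invertible, or ker(I - K) ≠ {0} and then range(I - K) = ker((I - K)^*)^⊥, with dim ker(I - K) = dim ker((I - K)^*). We are in the second case, so we need both kernels. Kernel of I - K: (I - K) u = u - u (v·u) = u - u = 0, so ker(I - K) = span{u} = span{(1, 2, -3)} (it is exactly 1-dimensional because rank(I - K) = 2). Kernel of the adjoint: K is real, so (I - K)^* = I - K^T = I - v u^T, and (I - v u^T) v = v - v (u·v) = 0; hence ker((I - K)^*) = span{v} = span{(-5, 3, 0)}. Therefore (I - K) x = y is solvable iff <y, v> = 0, i.e. iff -5y_1 + 3y_2 = 0. When this holds, K y = u (v·y) = 0, so (I - K) y = y and x = y is a particular solution; the full solution set is the line x = y + c·u = y + c·(1, 2, -3), c ∈ C.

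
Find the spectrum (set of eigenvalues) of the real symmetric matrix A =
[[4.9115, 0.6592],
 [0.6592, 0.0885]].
sigma(A) ≈ {0, 5}

A is real symmetric, so its spectrum consists of real eigenvalues. Expanding the characteristic polynomial of the displayed matrix gives
  det(λ I - A) = p(λ) = λ^2 + (-5)λ + (0).
Solving p(λ) = 0 yields eigenvalues ≈ 0, 5. (A is shown rounded to 4 decimals, so these recover the underlying integer eigenvalues to within that precision.)
Verification: the trace of A = 5 equals the sum of eigenvalues 5, and det(A) ≈ 0.0001 matches the eigenvalue product 0.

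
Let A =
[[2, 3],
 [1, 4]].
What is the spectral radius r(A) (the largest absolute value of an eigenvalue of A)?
r(A) = 5

The eigenvalues of A are the roots of its characteristic polynomial. With M = A (coefficients from the trace and determinant):
  p(λ) = det(λ I - M) = λ^2 - 6λ + 5.
For λ^2 - 6λ + 5 the discriminant is 16. It is a perfect square (4^2), so the roots are rational: λ = (6 ± 4)/2 = 5, 1.
Thus the eigenvalues (to 4 decimals) are 5 (modulus 5); 1 (modulus 1). The spectral radius is the largest modulus: r(A) = 5. (Cross-check: r(A) ≤ ||A||_2 ≈ 5.3983; equality holds whenever A is normal, though it can also hold for some non-normal A.)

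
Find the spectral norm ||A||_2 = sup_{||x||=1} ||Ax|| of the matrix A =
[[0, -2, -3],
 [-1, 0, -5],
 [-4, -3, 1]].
||A||_2 ≈ 5.993 (= sqrt(largest eigenvalue of A^T A))

||A||_2 = sigma_max(A) = sqrt(lambda_max(A^T A)). Form the symmetric matrix M = A^T A =
[[17, 12, 1],
 [12, 13, 3],
 [1, 3, 35]].
Its characteristic polynomial (trace, sum of principal 2x2 minors, determinant of M give the coefficients) is
  p(λ) = det(λ I - M) = λ^3 - 65λ^2 + 1117λ - 2601.
No integer candidate from the rational root theorem (±divisors of 2601) is a root, so the roots are irrational. The cubic discriminant is Δ = 56173536 > 0, so there are three distinct real roots. p(2) = -619 and p(3) = 192 have opposite signs, so a root lies in (2, 3); Newton's method refines it to λ ≈ 2.75. p(26) = 77 and p(27) = -144 have opposite signs, so a root lies in (26, 27); Newton's method refines it to λ ≈ 26.334. p(35) = -256 and p(36) = 27 have opposite signs, so a root lies in (35, 36); Newton's method refines it to λ ≈ 35.916. Check (Vieta): the three roots sum to 65, matching tr M = 65.
So the eigenvalues of A^T A are ≈ 2.75, 26.334, 35.916 (all ≥ 0, as they must be for A^T A). The largest is λ_max ≈ 35.916, hence ||A||_2 = sqrt(λ_max) ≈ 5.993.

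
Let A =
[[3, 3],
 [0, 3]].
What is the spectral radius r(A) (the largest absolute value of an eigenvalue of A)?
r(A) = 3

The eigenvalues of A are the roots of its characteristic polynomial. With M = A (coefficients from the trace and determinant):
  p(λ) = det(λ I - M) = λ^2 - 6λ + 9.
For λ^2 - 6λ + 9 the discriminant is 0. It is a perfect square (0^2), so the roots are rational: λ = (6 ± 0)/2 = 3, 3.
Thus the eigenvalues (to 4 decimals) are 3 (modulus 3). The spectral radius is the largest modulus: r(A) = 3. (Cross-check: r(A) ≤ ||A||_2 ≈ 4.8541; equality holds whenever A is normal, though it can also hold for some non-normal A.)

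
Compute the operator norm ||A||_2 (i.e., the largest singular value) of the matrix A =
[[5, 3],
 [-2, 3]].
||A||_2 = sqrt((47 + sqrt(445))/2) ≈ 5.835 (= sqrt(largest eigenvalue of A^T A))

||A||_2 = sigma_max(A) = sqrt(lambda_max(A^T A)). Form the symmetric matrix M = A^T A =
[[29, 9],
 [9, 18]].
Its characteristic polynomial (trace, determinant of M give the coefficients) is
  p(λ) = det(λ I - M) = λ^2 - 47λ + 441.
For λ^2 - 47λ + 441 the discriminant is 445. It is nonnegative but not a perfect square, so the roots are real and irrational: λ = (47 ± sqrt(445))/2 ≈ 34.0475, 12.9525.
So the eigenvalues of A^T A are ≈ 12.9525, 34.0475 (all ≥ 0, as they must be for A^T A). The largest is λ_max = (47 + sqrt(445))/2 ≈ 34.0475, hence ||A||_2 = sqrt(λ_max) = sqrt((47 + sqrt(445))/2) ≈ 5.835.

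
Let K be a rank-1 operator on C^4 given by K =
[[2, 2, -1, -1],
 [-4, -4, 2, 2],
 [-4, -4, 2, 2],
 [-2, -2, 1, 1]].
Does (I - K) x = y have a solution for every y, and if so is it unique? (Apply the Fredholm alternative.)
(I - K) is singular (det(I - K) = 0, i.e. 1 ∈ sigma(K)). (I - K) x = y is solvable iff y ⊥ ker((I - K)^*) = span{(2, 2, -1, -1)}, i.e. iff 2y_1 + 2y_2 - y_3 - y_4 = 0. When solvable, the solutions are x = y + c·(1, -2, -2, -1), c arbitrary (ker(I - K) = span{(1, -2, -2, -1)}, dimension 1).

K has rank 1, so it is an outer product K = u v^T: every row of K is a multiple of one row vector. Reading off the entries, u = (1, -2, -2, -1) and v = (2, 2, -1, -1) (row i of K equals u_i·v^T). A rank-one matrix u v^T satisfies K u = u (v·u) and kills the (3)-dimensional subspace v^⊥, so its characteristic polynomial is lambda^3 (lambda - v·u) with v·u = tr K = 1. Hence the eigenvalues of I - K are 1 (multiplicity 3) and 1 - (1) = 0, so det(I - K) = 0. (Direct check: I - K =
[[-1, -2, 1, 1],
 [4, 5, -2, -2],
 [4, 4, -1, -2],
 [2, 2, -1, 0]]
has determinant 0.) So 1 is an eigenvalue of K and (I - K) is not invertible. The finite-dimensional Fredholm alternative says: either (I - K) is invertible, or ker(I - K) ≠ {0} and then range(I - K) = ker((I - K)^*)^⊥, with dim ker(I - K) = dim ker((I - K)^*). We are in the second case, so we need both kernels. Kernel of I - K: (I - K) u = u - u (v·u) = u - u = 0, so ker(I - K) = span{u} = span{(1, -2, -2, -1)} (it is exactly 1-dimensional because rank(I - K) = 3). Kernel of the adjoint: K is real, so (I - K)^* = I - K^T = I - v u^T, and (I - v u^T) v = v - v (u·v) = 0; hence ker((I - K)^*) = span{v} = span{(2, 2, -1, -1)}. Therefore (I - K) x = y is solvable iff <y, v> = 0, i.e. iff 2y_1 + 2y_2 - y_3 - y_4 = 0. When this holds, K y = u (v·y) = 0, so (I - K) y = y and x = y is a particular solution; the full solution set is the line x = y + c·u = y + c·(1, -2, -2, -1), c ∈ C.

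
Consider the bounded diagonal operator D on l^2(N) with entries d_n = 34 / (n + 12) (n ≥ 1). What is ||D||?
||D|| = 34/13 (attained at n = 1)

For D diagonal, ||D|| = sup_n |d_n| = sup_n 34/(n + 12). This is positive and strictly decreasing in n, so the supremum is attained at n = 1: d_1 = 34/(1 + 12) = 34/13. Hence ||D|| = 34/13.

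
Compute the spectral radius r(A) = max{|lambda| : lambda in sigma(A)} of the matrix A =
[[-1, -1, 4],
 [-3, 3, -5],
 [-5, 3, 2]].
r(A) ≈ 6.0532

The eigenvalues of A are the roots of its characteristic polynomial. With M = A (coefficients from the trace, the sum of principal 2x2 minors, and det A):
  p(λ) = det(λ I - M) = λ^3 - 4λ^2 + 33λ + 28.
No integer candidate from the rational root theorem (±divisors of 28) is a root, so the roots are irrational. The cubic discriminant is Δ = -206852 < 0, so there is one real root and a complex-conjugate pair. p(-1) = -10 and p(0) = 28 have opposite signs, so a root lies in (-1, 0); Newton's method refines it to λ ≈ -0.7642. Dividing out (λ - (-0.7642)) leaves approximately λ^2 - 4.7642λ + 36.6407. For λ^2 - 4.7642λ + 36.6407 the discriminant is -123.8653. It is negative, so the remaining roots are the complex-conjugate pair λ ≈ 2.3821 ± 5.5647i. Their product equals the constant term, so |λ|^2 ≈ 36.6407 and |λ| ≈ 6.0532.
Thus the eigenvalues (to 4 decimals) are -0.7642 (modulus 0.7642); 2.3821 ± 5.5647i (modulus 6.0532). The spectral radius is the largest modulus: r(A) ≈ 6.0532. (Cross-check: r(A) ≤ ||A||_2 ≈ 7.5984; equality holds whenever A is normal, though it can also hold for some non-normal A.)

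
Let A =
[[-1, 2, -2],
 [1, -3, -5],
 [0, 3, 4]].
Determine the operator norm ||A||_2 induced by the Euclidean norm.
||A||_2 ≈ 7.7254 (= sqrt(largest eigenvalue of A^T A))

||A||_2 = sigma_max(A) = sqrt(lambda_max(A^T A)). Form the symmetric matrix M = A^T A =
[[2, -5, -3],
 [-5, 22, 23],
 [-3, 23, 45]].
Its characteristic polynomial (trace, sum of principal 2x2 minors, determinant of M give the coefficients) is
  p(λ) = det(λ I - M) = λ^3 - 69λ^2 + 561λ - 289.
No integer candidate from the rational root theorem (±divisors of 289) is a root, so the roots are irrational. The cubic discriminant is Δ = 611505504 > 0, so there are three distinct real roots. p(0) = -289 and p(1) = 204 have opposite signs, so a root lies in (0, 1); Newton's method refines it to λ ≈ 0.5524. p(8) = 295 and p(9) = -100 have opposite signs, so a root lies in (8, 9); Newton's method refines it to λ ≈ 8.7664. p(59) = -2000 and p(60) = 971 have opposite signs, so a root lies in (59, 60); Newton's method refines it to λ ≈ 59.6812. Check (Vieta): the three roots sum to 69, matching tr M = 69.
So the eigenvalues of A^T A are ≈ 0.5524, 8.7664, 59.6812 (all ≥ 0, as they must be for A^T A). The largest is λ_max ≈ 59.6812, hence ||A||_2 = sqrt(λ_max) ≈ 7.7254.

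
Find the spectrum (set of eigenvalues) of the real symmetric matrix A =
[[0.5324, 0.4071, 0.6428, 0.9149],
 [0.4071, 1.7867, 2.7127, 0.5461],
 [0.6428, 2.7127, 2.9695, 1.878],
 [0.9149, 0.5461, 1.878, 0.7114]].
sigma(A) ≈ {-1, 0, 1, 6}

A is real symmetric, so its spectrum consists of real eigenvalues. Expanding the characteristic polynomial of the displayed matrix gives
  det(λ I - A) = p(λ) = λ^4 + (-6)λ^3 + (-1)λ^2 + (6)λ + (0).
Solving p(λ) = 0 yields eigenvalues ≈ -1, 0, 1, 6. (A is shown rounded to 4 decimals, so these recover the underlying integer eigenvalues to within that precision.)
Verification: the trace of A = 6 equals the sum of eigenvalues 6, and det(A) ≈ -0.0001 matches the eigenvalue product 0.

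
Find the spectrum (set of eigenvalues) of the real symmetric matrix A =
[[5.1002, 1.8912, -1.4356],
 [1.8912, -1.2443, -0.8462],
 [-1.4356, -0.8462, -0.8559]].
sigma(A) ≈ {-2, -1, 6}

A is real symmetric, so its spectrum consists of real eigenvalues. Expanding the characteristic polynomial of the displayed matrix gives
  det(λ I - A) = p(λ) = λ^3 + (-3)λ^2 + (-16)λ + (-12).
Solving p(λ) = 0 yields eigenvalues ≈ -2, -1, 6. (A is shown rounded to 4 decimals, so these recover the underlying integer eigenvalues to within that precision.)
Verification: the trace of A = 3 equals the sum of eigenvalues 3, and det(A) ≈ 12.0002 matches the eigenvalue product 12.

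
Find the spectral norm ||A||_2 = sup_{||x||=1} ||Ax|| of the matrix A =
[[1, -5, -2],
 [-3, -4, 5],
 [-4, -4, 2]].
||A||_2 ≈ 9.207 (= sqrt(largest eigenvalue of A^T A))

||A||_2 = sigma_max(A) = sqrt(lambda_max(A^T A)). Form the symmetric matrix M = A^T A =
[[26, 23, -25],
 [23, 57, -18],
 [-25, -18, 33]].
Its characteristic polynomial (trace, sum of principal 2x2 minors, determinant of M give the coefficients) is
  p(λ) = det(λ I - M) = λ^3 - 116λ^2 + 2743λ - 8100.
No integer candidate from the rational root theorem (±divisors of 8100) is a root, so the roots are irrational. The cubic discriminant is Δ = 12737047716 > 0, so there are three distinct real roots. p(3) = -888 and p(4) = 1080 have opposite signs, so a root lies in (3, 4); Newton's method refines it to λ ≈ 3.438. p(27) = 1080 and p(28) = -288 have opposite signs, so a root lies in (27, 28); Newton's method refines it to λ ≈ 27.7935. p(84) = -3480 and p(85) = 1080 have opposite signs, so a root lies in (84, 85); Newton's method refines it to λ ≈ 84.7685. Check (Vieta): the three roots sum to 116, matching tr M = 116.
So the eigenvalues of A^T A are ≈ 3.438, 27.7935, 84.7685 (all ≥ 0, as they must be for A^T A). The largest is λ_max ≈ 84.7685, hence ||A||_2 = sqrt(λ_max) ≈ 9.207.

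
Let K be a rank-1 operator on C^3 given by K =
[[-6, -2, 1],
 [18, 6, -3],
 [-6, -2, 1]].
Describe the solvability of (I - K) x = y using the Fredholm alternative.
(I - K) is singular (det(I - K) = 0, i.e. 1 ∈ sigma(K)). (I - K) x = y is solvable iff y ⊥ ker((I - K)^*) = span{(-6, -2, 1)}, i.e. iff -6y_1 - 2y_2 + y_3 = 0. When solvable, the solutions are x = y + c·(1, -3, 1), c arbitrary (ker(I - K) = span{(1, -3, 1)}, dimension 1).

K has rank 1, so it is an outer product K = u v^T: every row of K is a multiple of one row vector. Reading off the entries, u = (1, -3, 1) and v = (-6, -2, 1) (row i of K equals u_i·v^T). A rank-one matrix u v^T satisfies K u = u (v·u) and kills the (2)-dimensional subspace v^⊥, so its characteristic polynomial is lambda^2 (lambda - v·u) with v·u = tr K = 1. Hence the eigenvalues of I - K are 1 (multiplicity 2) and 1 - (1) = 0, so det(I - K) = 0. (Direct check: I - K =
[[7, 2, -1],
 [-18, -5, 3],
 [6, 2, 0]]
has determinant 0.) So 1 is an eigenvalue of K and (I - K) is not invertible. The finite-dimensional Fredholm alternative says: either (I - K) is invertible, or ker(I - K) ≠ {0} and then range(I - K) = ker((I - K)^*)^⊥, with dim ker(I - K) = dim ker((I - K)^*). We are in the second case, so we need both kernels. Kernel of I - K: (I - K) u = u - u (v·u) = u - u = 0, so ker(I - K) = span{u} = span{(1, -3, 1)} (it is exactly 1-dimensional because rank(I - K) = 2). Kernel of the adjoint: K is real, so (I - K)^* = I - K^T = I - v u^T, and (I - v u^T) v = v - v (u·v) = 0; hence ker((I - K)^*) = span{v} = span{(-6, -2, 1)}. Therefore (I - K) x = y is solvable iff <y, v> = 0, i.e. iff -6y_1 - 2y_2 + y_3 = 0. When this holds, K y = u (v·y) = 0, so (I - K) y = y and x = y is a particular solution; the full solution set is the line x = y + c·u = y + c·(1, -3, 1), c ∈ C.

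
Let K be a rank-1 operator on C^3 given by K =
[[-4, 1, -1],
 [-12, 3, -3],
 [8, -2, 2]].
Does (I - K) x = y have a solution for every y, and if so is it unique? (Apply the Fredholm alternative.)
(I - K) is singular (det(I - K) = 0, i.e. 1 ∈ sigma(K)). (I - K) x = y is solvable iff y ⊥ ker((I - K)^*) = span{(-4, 1, -1)}, i.e. iff -4y_1 + y_2 - y_3 = 0. When solvable, the solutions are x = y + c·(1, 3, -2), c arbitrary (ker(I - K) = span{(1, 3, -2)}, dimension 1).

K has rank 1, so it is an outer product K = u v^T: every row of K is a multiple of one row vector. Reading off the entries, u = (1, 3, -2) and v = (-4, 1, -1) (row i of K equals u_i·v^T). A rank-one matrix u v^T satisfies K u = u (v·u) and kills the (2)-dimensional subspace v^⊥, so its characteristic polynomial is lambda^2 (lambda - v·u) with v·u = tr K = 1. Hence the eigenvalues of I - K are 1 (multiplicity 2) and 1 - (1) = 0, so det(I - K) = 0. (Direct check: I - K =
[[5, -1, 1],
 [12, -2, 3],
 [-8, 2, -1]]
has determinant 0.) So 1 is an eigenvalue of K and (I - K) is not invertible. The finite-dimensional Fredholm alternative says: either (I - K) is invertible, or ker(I - K) ≠ {0} and then range(I - K) = ker((I - K)^*)^⊥, with dim ker(I - K) = dim ker((I - K)^*). We are in the second case, so we need both kernels. Kernel of I - K: (I - K) u = u - u (v·u) = u - u = 0, so ker(I - K) = span{u} = span{(1, 3, -2)} (it is exactly 1-dimensional because rank(I - K) = 2). Kernel of the adjoint: K is real, so (I - K)^* = I - K^T = I - v u^T, and (I - v u^T) v = v - v (u·v) = 0; hence ker((I - K)^*) = span{v} = span{(-4, 1, -1)}. Therefore (I - K) x = y is solvable iff <y, v> = 0, i.e. iff -4y_1 + y_2 - y_3 = 0. When this holds, K y = u (v·y) = 0, so (I - K) y = y and x = y is a particular solution; the full solution set is the line x = y + c·u = y + c·(1, 3, -2), c ∈ C.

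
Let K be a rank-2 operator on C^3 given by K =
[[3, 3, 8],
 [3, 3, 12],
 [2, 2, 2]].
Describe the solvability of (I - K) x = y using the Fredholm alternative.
(I - K) is invertible (det(I - K) = -35 ≠ 0), so for every y in C^3 the equation (I - K) x = y has a unique solution.

K has rank 2 and factors as K = U V^T = u1 v1^T + u2 v2^T with u1 = (1, 3, -1), v1 = (0, 0, 2), u2 = (3, 3, 2), v2 = (1, 1, 2) (multiplying out reproduces the displayed K). The nonzero eigenvalues of U V^T coincide with those of the 2 x 2 matrix G = V^T U = [[v1·u1, v1·u2], [v2·u1, v2·u2]] = [[-2, 4], [2, 10]], and by the Sylvester determinant identity det(I_3 - U V^T) = det(I_2 - V^T U) = det([[3, -4], [-2, -9]]) = (3)(-9) - (-4)(-2) = -35. (Direct check: I - K =
[[-2, -3, -8],
 [-3, -2, -12],
 [-2, -2, -1]]
has determinant -35.) The finite-dimensional Fredholm alternative says: either (I - K) is invertible, or ker(I - K) ≠ {0} and then range(I - K) = ker((I - K)^*)^⊥, with dim ker(I - K) = dim ker((I - K)^*). Since det(I - K) ≠ 0, 1 is not an eigenvalue of K and ker(I - K) = {0}, so we are in the first case: for every y there is a unique x = (I - K)^(-1) y. (Explicitly, by the Woodbury identity, (I - U V^T)^(-1) = I + U (I_2 - G)^(-1) V^T.)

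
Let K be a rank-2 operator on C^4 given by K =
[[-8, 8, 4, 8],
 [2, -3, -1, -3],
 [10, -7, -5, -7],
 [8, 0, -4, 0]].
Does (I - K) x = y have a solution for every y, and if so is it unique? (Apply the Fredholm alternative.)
(I - K) is invertible (det(I - K) = -59 ≠ 0), so for every y in C^4 the equation (I - K) x = y has a unique solution.

K has rank 2 and factors as K = U V^T = u1 v1^T + u2 v2^T with u1 = (3, -1, -3, -1), v1 = (-2, 3, 1, 3), u2 = (1, 0, -2, -3), v2 = (-2, -1, 1, -1) (multiplying out reproduces the displayed K). The nonzero eigenvalues of U V^T coincide with those of the 2 x 2 matrix G = V^T U = [[v1·u1, v1·u2], [v2·u1, v2·u2]] = [[-15, -13], [-7, -1]], and by the Sylvester determinant identity det(I_4 - U V^T) = det(I_2 - V^T U) = det([[16, 13], [7, 2]]) = (16)(2) - (13)(7) = -59. (Direct check: I - K =
[[9, -8, -4, -8],
 [-2, 4, 1, 3],
 [-10, 7, 6, 7],
 [-8, 0, 4, 1]]
has determinant -59.) The finite-dimensional Fredholm alternative says: either (I - K) is invertible, or ker(I - K) ≠ {0} and then range(I - K) = ker((I - K)^*)^⊥, with dim ker(I - K) = dim ker((I - K)^*). Since det(I - K) ≠ 0, 1 is not an eigenvalue of K and ker(I - K) = {0}, so we are in the first case: for every y there is a unique x = (I - K)^(-1) y. (Explicitly, by the Woodbury identity, (I - U V^T)^(-1) = I + U (I_2 - G)^(-1) V^T.)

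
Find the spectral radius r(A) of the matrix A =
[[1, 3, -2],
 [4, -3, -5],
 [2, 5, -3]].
r(A) ≈ 4.1187

The eigenvalues of A are the roots of its characteristic polynomial. With M = A (coefficients from the trace, the sum of principal 2x2 minors, and det A):
  p(λ) = det(λ I - M) = λ^3 + 5λ^2 + 20λ + 12.
No integer candidate from the rational root theorem (±divisors of 12) is a root, so the roots are irrational. The cubic discriminant is Δ = -10288 < 0, so there is one real root and a complex-conjugate pair. p(-1) = -4 and p(0) = 12 have opposite signs, so a root lies in (-1, 0); Newton's method refines it to λ ≈ -0.7074. Dividing out (λ - (-0.7074)) leaves approximately λ^2 + 4.2926λ + 16.9634. For λ^2 + 4.2926λ + 16.9634 the discriminant is -49.4272. It is negative, so the remaining roots are the complex-conjugate pair λ ≈ -2.1463 ± 3.5152i. Their product equals the constant term, so |λ|^2 ≈ 16.9634 and |λ| ≈ 4.1187.
Thus the eigenvalues (to 4 decimals) are -0.7074 (modulus 0.7074); -2.1463 ± 3.5152i (modulus 4.1187). The spectral radius is the largest modulus: r(A) ≈ 4.1187. (Cross-check: r(A) ≤ ||A||_2 ≈ 7.7752; equality holds whenever A is normal, though it can also hold for some non-normal A.)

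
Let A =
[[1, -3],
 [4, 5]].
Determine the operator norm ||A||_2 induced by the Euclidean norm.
||A||_2 = sqrt((51 + sqrt(1445))/2) ≈ 6.6713 (= sqrt(largest eigenvalue of A^T A))

||A||_2 = sigma_max(A) = sqrt(lambda_max(A^T A)). Form the symmetric matrix M = A^T A =
[[17, 17],
 [17, 34]].
Its characteristic polynomial (trace, determinant of M give the coefficients) is
  p(λ) = det(λ I - M) = λ^2 - 51λ + 289.
For λ^2 - 51λ + 289 the discriminant is 1445. It is nonnegative but not a perfect square, so the roots are real and irrational: λ = (51 ± sqrt(1445))/2 ≈ 44.5066, 6.4934.
So the eigenvalues of A^T A are ≈ 6.4934, 44.5066 (all ≥ 0, as they must be for A^T A). The largest is λ_max = (51 + sqrt(1445))/2 ≈ 44.5066, hence ||A||_2 = sqrt(λ_max) = sqrt((51 + sqrt(1445))/2) ≈ 6.6713.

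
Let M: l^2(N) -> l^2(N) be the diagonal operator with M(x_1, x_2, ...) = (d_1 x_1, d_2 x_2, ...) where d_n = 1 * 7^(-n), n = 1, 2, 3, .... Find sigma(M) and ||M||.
sigma(M) = {1 * 7^(-n) : n ≥ 1} ∪ {0}; ||M|| = 1/7

A bounded diagonal operator on l^2 with diagonal entries d_n has spectrum equal to the closure of {d_n : n ≥ 1}: every d_n is an eigenvalue (with eigenvector e_n), so {d_n} ⊂ sigma(M); the spectrum is closed, so its closure is too; and for lambda not in the closure, (M - lambda I) has bounded inverse (the diagonal entries 1/(d_n - lambda) are bounded). For our sequence d_n = 1 * 7^(-n), n = 1, 2, 3, ...:
  - {d_n} = {1 * 7^(-n) : n ≥ 1}; the only limit point is 0
  - closure = {1 * 7^(-n) : n ≥ 1} ∪ {0}
For the norm: a diagonal operator has ||M|| = sup_n |d_n|. Here d_n = 1 * 7^(-n) is positive and decreasing, so sup_n |d_n| = d_1 = 1/7. So ||M|| = 1/7.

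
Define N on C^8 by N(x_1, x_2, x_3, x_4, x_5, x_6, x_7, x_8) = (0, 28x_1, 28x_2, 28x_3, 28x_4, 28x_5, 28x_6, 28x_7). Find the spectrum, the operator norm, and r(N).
sigma(N) = {0}; ||N|| = 28; r(N) = 0. (N is nilpotent with N^8 = 0.)

On C^8, N is a strictly lower-triangular matrix with 28 on the subdiagonal and zeros elsewhere, so its characteristic polynomial is lambda^8 and every eigenvalue is 0: sigma(N) = {0}. For the operator norm, N e_i = 28e_{i+1} for i = 1, ..., 7 and N e_8 = 0, so the singular values of N are 28 (with multiplicity 7) and 0; hence ||N|| = 28. The spectral radius r(N) = max|lambda| = 0. Note ||N|| > r(N) — characteristic of non-normal nilpotent operators. Indeed N^8 = 0.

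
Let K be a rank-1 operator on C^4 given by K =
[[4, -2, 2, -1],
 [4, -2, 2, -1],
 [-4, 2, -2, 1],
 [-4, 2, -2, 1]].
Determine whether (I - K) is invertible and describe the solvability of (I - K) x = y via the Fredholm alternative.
(I - K) is singular (det(I - K) = 0, i.e. 1 ∈ sigma(K)). (I - K) x = y is solvable iff y ⊥ ker((I - K)^*) = span{(4, -2, 2, -1)}, i.e. iff 4y_1 - 2y_2 + 2y_3 - y_4 = 0. When solvable, the solutions are x = y + c·(1, 1, -1, -1), c arbitrary (ker(I - K) = span{(1, 1, -1, -1)}, dimension 1).

K has rank 1, so it is an outer product K = u v^T: every row of K is a multiple of one row vector. Reading off the entries, u = (1, 1, -1, -1) and v = (4, -2, 2, -1) (row i of K equals u_i·v^T). A rank-one matrix u v^T satisfies K u = u (v·u) and kills the (3)-dimensional subspace v^⊥, so its characteristic polynomial is lambda^3 (lambda - v·u) with v·u = tr K = 1. Hence the eigenvalues of I - K are 1 (multiplicity 3) and 1 - (1) = 0, so det(I - K) = 0. (Direct check: I - K =
[[-3, 2, -2, 1],
 [-4, 3, -2, 1],
 [4, -2, 3, -1],
 [4, -2, 2, 0]]
has determinant 0.) So 1 is an eigenvalue of K and (I - K) is not invertible. The finite-dimensional Fredholm alternative says: either (I - K) is invertible, or ker(I - K) ≠ {0} and then range(I - K) = ker((I - K)^*)^⊥, with dim ker(I - K) = dim ker((I - K)^*). We are in the second case, so we need both kernels. Kernel of I - K: (I - K) u = u - u (v·u) = u - u = 0, so ker(I - K) = span{u} = span{(1, 1, -1, -1)} (it is exactly 1-dimensional because rank(I - K) = 3). Kernel of the adjoint: K is real, so (I - K)^* = I - K^T = I - v u^T, and (I - v u^T) v = v - v (u·v) = 0; hence ker((I - K)^*) = span{v} = span{(4, -2, 2, -1)}. Therefore (I - K) x = y is solvable iff <y, v> = 0, i.e. iff 4y_1 - 2y_2 + 2y_3 - y_4 = 0. When this holds, K y = u (v·y) = 0, so (I - K) y = y and x = y is a particular solution; the full solution set is the line x = y + c·u = y + c·(1, 1, -1, -1), c ∈ C.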